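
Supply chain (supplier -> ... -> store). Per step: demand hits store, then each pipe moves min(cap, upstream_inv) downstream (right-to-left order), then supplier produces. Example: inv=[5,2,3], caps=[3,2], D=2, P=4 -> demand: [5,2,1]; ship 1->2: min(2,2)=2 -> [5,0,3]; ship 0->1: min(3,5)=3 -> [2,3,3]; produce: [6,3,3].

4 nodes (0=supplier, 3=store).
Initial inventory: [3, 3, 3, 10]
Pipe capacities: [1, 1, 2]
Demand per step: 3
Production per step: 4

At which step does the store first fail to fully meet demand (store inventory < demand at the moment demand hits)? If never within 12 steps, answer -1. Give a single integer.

Step 1: demand=3,sold=3 ship[2->3]=2 ship[1->2]=1 ship[0->1]=1 prod=4 -> [6 3 2 9]
Step 2: demand=3,sold=3 ship[2->3]=2 ship[1->2]=1 ship[0->1]=1 prod=4 -> [9 3 1 8]
Step 3: demand=3,sold=3 ship[2->3]=1 ship[1->2]=1 ship[0->1]=1 prod=4 -> [12 3 1 6]
Step 4: demand=3,sold=3 ship[2->3]=1 ship[1->2]=1 ship[0->1]=1 prod=4 -> [15 3 1 4]
Step 5: demand=3,sold=3 ship[2->3]=1 ship[1->2]=1 ship[0->1]=1 prod=4 -> [18 3 1 2]
Step 6: demand=3,sold=2 ship[2->3]=1 ship[1->2]=1 ship[0->1]=1 prod=4 -> [21 3 1 1]
Step 7: demand=3,sold=1 ship[2->3]=1 ship[1->2]=1 ship[0->1]=1 prod=4 -> [24 3 1 1]
Step 8: demand=3,sold=1 ship[2->3]=1 ship[1->2]=1 ship[0->1]=1 prod=4 -> [27 3 1 1]
Step 9: demand=3,sold=1 ship[2->3]=1 ship[1->2]=1 ship[0->1]=1 prod=4 -> [30 3 1 1]
Step 10: demand=3,sold=1 ship[2->3]=1 ship[1->2]=1 ship[0->1]=1 prod=4 -> [33 3 1 1]
Step 11: demand=3,sold=1 ship[2->3]=1 ship[1->2]=1 ship[0->1]=1 prod=4 -> [36 3 1 1]
Step 12: demand=3,sold=1 ship[2->3]=1 ship[1->2]=1 ship[0->1]=1 prod=4 -> [39 3 1 1]
First stockout at step 6

6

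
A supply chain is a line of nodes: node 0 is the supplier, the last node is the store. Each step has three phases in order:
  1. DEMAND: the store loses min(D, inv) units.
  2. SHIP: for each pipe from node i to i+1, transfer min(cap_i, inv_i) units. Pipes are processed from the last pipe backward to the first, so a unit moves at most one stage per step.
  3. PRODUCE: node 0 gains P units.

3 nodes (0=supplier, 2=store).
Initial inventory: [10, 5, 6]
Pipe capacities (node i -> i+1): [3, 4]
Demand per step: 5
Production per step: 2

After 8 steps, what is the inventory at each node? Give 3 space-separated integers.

Step 1: demand=5,sold=5 ship[1->2]=4 ship[0->1]=3 prod=2 -> inv=[9 4 5]
Step 2: demand=5,sold=5 ship[1->2]=4 ship[0->1]=3 prod=2 -> inv=[8 3 4]
Step 3: demand=5,sold=4 ship[1->2]=3 ship[0->1]=3 prod=2 -> inv=[7 3 3]
Step 4: demand=5,sold=3 ship[1->2]=3 ship[0->1]=3 prod=2 -> inv=[6 3 3]
Step 5: demand=5,sold=3 ship[1->2]=3 ship[0->1]=3 prod=2 -> inv=[5 3 3]
Step 6: demand=5,sold=3 ship[1->2]=3 ship[0->1]=3 prod=2 -> inv=[4 3 3]
Step 7: demand=5,sold=3 ship[1->2]=3 ship[0->1]=3 prod=2 -> inv=[3 3 3]
Step 8: demand=5,sold=3 ship[1->2]=3 ship[0->1]=3 prod=2 -> inv=[2 3 3]

2 3 3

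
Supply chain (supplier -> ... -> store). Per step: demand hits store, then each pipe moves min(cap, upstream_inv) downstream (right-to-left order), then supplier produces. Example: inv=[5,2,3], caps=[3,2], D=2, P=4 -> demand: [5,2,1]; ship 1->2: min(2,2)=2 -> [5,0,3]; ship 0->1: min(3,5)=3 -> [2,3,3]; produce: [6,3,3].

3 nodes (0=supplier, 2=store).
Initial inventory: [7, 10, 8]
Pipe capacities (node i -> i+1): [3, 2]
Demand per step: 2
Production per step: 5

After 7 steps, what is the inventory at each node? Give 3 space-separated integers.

Step 1: demand=2,sold=2 ship[1->2]=2 ship[0->1]=3 prod=5 -> inv=[9 11 8]
Step 2: demand=2,sold=2 ship[1->2]=2 ship[0->1]=3 prod=5 -> inv=[11 12 8]
Step 3: demand=2,sold=2 ship[1->2]=2 ship[0->1]=3 prod=5 -> inv=[13 13 8]
Step 4: demand=2,sold=2 ship[1->2]=2 ship[0->1]=3 prod=5 -> inv=[15 14 8]
Step 5: demand=2,sold=2 ship[1->2]=2 ship[0->1]=3 prod=5 -> inv=[17 15 8]
Step 6: demand=2,sold=2 ship[1->2]=2 ship[0->1]=3 prod=5 -> inv=[19 16 8]
Step 7: demand=2,sold=2 ship[1->2]=2 ship[0->1]=3 prod=5 -> inv=[21 17 8]

21 17 8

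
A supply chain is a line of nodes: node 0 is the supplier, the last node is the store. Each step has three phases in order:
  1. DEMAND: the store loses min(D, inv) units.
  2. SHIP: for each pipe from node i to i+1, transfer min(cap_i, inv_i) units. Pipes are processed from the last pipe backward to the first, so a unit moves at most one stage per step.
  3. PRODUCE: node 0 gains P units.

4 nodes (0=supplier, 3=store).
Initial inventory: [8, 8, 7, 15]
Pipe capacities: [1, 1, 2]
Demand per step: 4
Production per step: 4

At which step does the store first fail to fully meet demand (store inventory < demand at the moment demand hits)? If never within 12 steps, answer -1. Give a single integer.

Step 1: demand=4,sold=4 ship[2->3]=2 ship[1->2]=1 ship[0->1]=1 prod=4 -> [11 8 6 13]
Step 2: demand=4,sold=4 ship[2->3]=2 ship[1->2]=1 ship[0->1]=1 prod=4 -> [14 8 5 11]
Step 3: demand=4,sold=4 ship[2->3]=2 ship[1->2]=1 ship[0->1]=1 prod=4 -> [17 8 4 9]
Step 4: demand=4,sold=4 ship[2->3]=2 ship[1->2]=1 ship[0->1]=1 prod=4 -> [20 8 3 7]
Step 5: demand=4,sold=4 ship[2->3]=2 ship[1->2]=1 ship[0->1]=1 prod=4 -> [23 8 2 5]
Step 6: demand=4,sold=4 ship[2->3]=2 ship[1->2]=1 ship[0->1]=1 prod=4 -> [26 8 1 3]
Step 7: demand=4,sold=3 ship[2->3]=1 ship[1->2]=1 ship[0->1]=1 prod=4 -> [29 8 1 1]
Step 8: demand=4,sold=1 ship[2->3]=1 ship[1->2]=1 ship[0->1]=1 prod=4 -> [32 8 1 1]
Step 9: demand=4,sold=1 ship[2->3]=1 ship[1->2]=1 ship[0->1]=1 prod=4 -> [35 8 1 1]
Step 10: demand=4,sold=1 ship[2->3]=1 ship[1->2]=1 ship[0->1]=1 prod=4 -> [38 8 1 1]
Step 11: demand=4,sold=1 ship[2->3]=1 ship[1->2]=1 ship[0->1]=1 prod=4 -> [41 8 1 1]
Step 12: demand=4,sold=1 ship[2->3]=1 ship[1->2]=1 ship[0->1]=1 prod=4 -> [44 8 1 1]
First stockout at step 7

7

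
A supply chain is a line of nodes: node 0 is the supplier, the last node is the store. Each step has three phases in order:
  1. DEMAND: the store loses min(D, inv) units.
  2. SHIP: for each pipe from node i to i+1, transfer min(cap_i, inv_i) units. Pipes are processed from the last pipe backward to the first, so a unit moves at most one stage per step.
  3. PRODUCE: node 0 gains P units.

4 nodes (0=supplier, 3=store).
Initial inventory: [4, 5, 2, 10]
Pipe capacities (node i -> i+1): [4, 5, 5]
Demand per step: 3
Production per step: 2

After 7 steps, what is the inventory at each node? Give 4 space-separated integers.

Step 1: demand=3,sold=3 ship[2->3]=2 ship[1->2]=5 ship[0->1]=4 prod=2 -> inv=[2 4 5 9]
Step 2: demand=3,sold=3 ship[2->3]=5 ship[1->2]=4 ship[0->1]=2 prod=2 -> inv=[2 2 4 11]
Step 3: demand=3,sold=3 ship[2->3]=4 ship[1->2]=2 ship[0->1]=2 prod=2 -> inv=[2 2 2 12]
Step 4: demand=3,sold=3 ship[2->3]=2 ship[1->2]=2 ship[0->1]=2 prod=2 -> inv=[2 2 2 11]
Step 5: demand=3,sold=3 ship[2->3]=2 ship[1->2]=2 ship[0->1]=2 prod=2 -> inv=[2 2 2 10]
Step 6: demand=3,sold=3 ship[2->3]=2 ship[1->2]=2 ship[0->1]=2 prod=2 -> inv=[2 2 2 9]
Step 7: demand=3,sold=3 ship[2->3]=2 ship[1->2]=2 ship[0->1]=2 prod=2 -> inv=[2 2 2 8]

2 2 2 8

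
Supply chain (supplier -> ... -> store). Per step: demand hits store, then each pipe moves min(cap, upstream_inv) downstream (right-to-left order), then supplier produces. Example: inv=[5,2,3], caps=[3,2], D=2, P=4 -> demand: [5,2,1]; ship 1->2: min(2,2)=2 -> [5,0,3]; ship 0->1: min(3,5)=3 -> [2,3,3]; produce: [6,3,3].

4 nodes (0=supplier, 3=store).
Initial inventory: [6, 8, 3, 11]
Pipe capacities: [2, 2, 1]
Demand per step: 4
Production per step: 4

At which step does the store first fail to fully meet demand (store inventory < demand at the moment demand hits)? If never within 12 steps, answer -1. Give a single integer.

Step 1: demand=4,sold=4 ship[2->3]=1 ship[1->2]=2 ship[0->1]=2 prod=4 -> [8 8 4 8]
Step 2: demand=4,sold=4 ship[2->3]=1 ship[1->2]=2 ship[0->1]=2 prod=4 -> [10 8 5 5]
Step 3: demand=4,sold=4 ship[2->3]=1 ship[1->2]=2 ship[0->1]=2 prod=4 -> [12 8 6 2]
Step 4: demand=4,sold=2 ship[2->3]=1 ship[1->2]=2 ship[0->1]=2 prod=4 -> [14 8 7 1]
Step 5: demand=4,sold=1 ship[2->3]=1 ship[1->2]=2 ship[0->1]=2 prod=4 -> [16 8 8 1]
Step 6: demand=4,sold=1 ship[2->3]=1 ship[1->2]=2 ship[0->1]=2 prod=4 -> [18 8 9 1]
Step 7: demand=4,sold=1 ship[2->3]=1 ship[1->2]=2 ship[0->1]=2 prod=4 -> [20 8 10 1]
Step 8: demand=4,sold=1 ship[2->3]=1 ship[1->2]=2 ship[0->1]=2 prod=4 -> [22 8 11 1]
Step 9: demand=4,sold=1 ship[2->3]=1 ship[1->2]=2 ship[0->1]=2 prod=4 -> [24 8 12 1]
Step 10: demand=4,sold=1 ship[2->3]=1 ship[1->2]=2 ship[0->1]=2 prod=4 -> [26 8 13 1]
Step 11: demand=4,sold=1 ship[2->3]=1 ship[1->2]=2 ship[0->1]=2 prod=4 -> [28 8 14 1]
Step 12: demand=4,sold=1 ship[2->3]=1 ship[1->2]=2 ship[0->1]=2 prod=4 -> [30 8 15 1]
First stockout at step 4

4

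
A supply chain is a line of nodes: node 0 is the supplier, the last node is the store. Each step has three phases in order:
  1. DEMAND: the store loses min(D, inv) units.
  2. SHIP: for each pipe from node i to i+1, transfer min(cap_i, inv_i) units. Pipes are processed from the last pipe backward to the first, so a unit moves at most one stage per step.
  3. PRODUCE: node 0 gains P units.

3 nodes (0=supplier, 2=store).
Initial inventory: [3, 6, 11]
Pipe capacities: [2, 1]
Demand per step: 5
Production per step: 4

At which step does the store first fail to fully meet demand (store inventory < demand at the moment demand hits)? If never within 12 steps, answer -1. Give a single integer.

Step 1: demand=5,sold=5 ship[1->2]=1 ship[0->1]=2 prod=4 -> [5 7 7]
Step 2: demand=5,sold=5 ship[1->2]=1 ship[0->1]=2 prod=4 -> [7 8 3]
Step 3: demand=5,sold=3 ship[1->2]=1 ship[0->1]=2 prod=4 -> [9 9 1]
Step 4: demand=5,sold=1 ship[1->2]=1 ship[0->1]=2 prod=4 -> [11 10 1]
Step 5: demand=5,sold=1 ship[1->2]=1 ship[0->1]=2 prod=4 -> [13 11 1]
Step 6: demand=5,sold=1 ship[1->2]=1 ship[0->1]=2 prod=4 -> [15 12 1]
Step 7: demand=5,sold=1 ship[1->2]=1 ship[0->1]=2 prod=4 -> [17 13 1]
Step 8: demand=5,sold=1 ship[1->2]=1 ship[0->1]=2 prod=4 -> [19 14 1]
Step 9: demand=5,sold=1 ship[1->2]=1 ship[0->1]=2 prod=4 -> [21 15 1]
Step 10: demand=5,sold=1 ship[1->2]=1 ship[0->1]=2 prod=4 -> [23 16 1]
Step 11: demand=5,sold=1 ship[1->2]=1 ship[0->1]=2 prod=4 -> [25 17 1]
Step 12: demand=5,sold=1 ship[1->2]=1 ship[0->1]=2 prod=4 -> [27 18 1]
First stockout at step 3

3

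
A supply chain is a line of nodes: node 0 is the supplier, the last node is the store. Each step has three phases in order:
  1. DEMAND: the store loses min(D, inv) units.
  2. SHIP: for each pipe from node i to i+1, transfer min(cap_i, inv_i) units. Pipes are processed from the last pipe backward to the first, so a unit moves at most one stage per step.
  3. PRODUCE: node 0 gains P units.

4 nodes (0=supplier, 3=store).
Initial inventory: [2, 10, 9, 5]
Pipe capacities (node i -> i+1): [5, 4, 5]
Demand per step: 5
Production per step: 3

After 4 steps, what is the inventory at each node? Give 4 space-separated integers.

Step 1: demand=5,sold=5 ship[2->3]=5 ship[1->2]=4 ship[0->1]=2 prod=3 -> inv=[3 8 8 5]
Step 2: demand=5,sold=5 ship[2->3]=5 ship[1->2]=4 ship[0->1]=3 prod=3 -> inv=[3 7 7 5]
Step 3: demand=5,sold=5 ship[2->3]=5 ship[1->2]=4 ship[0->1]=3 prod=3 -> inv=[3 6 6 5]
Step 4: demand=5,sold=5 ship[2->3]=5 ship[1->2]=4 ship[0->1]=3 prod=3 -> inv=[3 5 5 5]

3 5 5 5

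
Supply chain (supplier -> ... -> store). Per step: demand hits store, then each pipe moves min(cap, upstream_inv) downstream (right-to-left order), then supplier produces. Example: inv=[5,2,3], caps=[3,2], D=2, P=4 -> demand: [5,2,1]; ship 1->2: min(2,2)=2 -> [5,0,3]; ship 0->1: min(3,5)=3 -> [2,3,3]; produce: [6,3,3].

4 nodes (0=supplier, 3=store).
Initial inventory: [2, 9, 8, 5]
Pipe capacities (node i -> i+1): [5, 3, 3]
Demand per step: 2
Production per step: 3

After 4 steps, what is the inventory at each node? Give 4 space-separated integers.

Step 1: demand=2,sold=2 ship[2->3]=3 ship[1->2]=3 ship[0->1]=2 prod=3 -> inv=[3 8 8 6]
Step 2: demand=2,sold=2 ship[2->3]=3 ship[1->2]=3 ship[0->1]=3 prod=3 -> inv=[3 8 8 7]
Step 3: demand=2,sold=2 ship[2->3]=3 ship[1->2]=3 ship[0->1]=3 prod=3 -> inv=[3 8 8 8]
Step 4: demand=2,sold=2 ship[2->3]=3 ship[1->2]=3 ship[0->1]=3 prod=3 -> inv=[3 8 8 9]

3 8 8 9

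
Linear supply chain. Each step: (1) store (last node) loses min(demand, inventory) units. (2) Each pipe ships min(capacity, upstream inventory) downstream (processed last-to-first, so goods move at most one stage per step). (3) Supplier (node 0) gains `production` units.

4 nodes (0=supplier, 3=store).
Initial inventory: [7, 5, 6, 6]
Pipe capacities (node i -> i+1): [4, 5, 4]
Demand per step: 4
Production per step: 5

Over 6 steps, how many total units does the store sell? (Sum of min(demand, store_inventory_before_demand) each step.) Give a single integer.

Step 1: sold=4 (running total=4) -> [8 4 7 6]
Step 2: sold=4 (running total=8) -> [9 4 7 6]
Step 3: sold=4 (running total=12) -> [10 4 7 6]
Step 4: sold=4 (running total=16) -> [11 4 7 6]
Step 5: sold=4 (running total=20) -> [12 4 7 6]
Step 6: sold=4 (running total=24) -> [13 4 7 6]

Answer: 24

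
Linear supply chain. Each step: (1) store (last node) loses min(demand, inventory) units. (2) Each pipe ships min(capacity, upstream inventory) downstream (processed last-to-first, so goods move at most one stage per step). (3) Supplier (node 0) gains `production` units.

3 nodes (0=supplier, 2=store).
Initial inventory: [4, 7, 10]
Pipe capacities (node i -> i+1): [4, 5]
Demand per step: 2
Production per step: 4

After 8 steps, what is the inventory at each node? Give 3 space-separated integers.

Step 1: demand=2,sold=2 ship[1->2]=5 ship[0->1]=4 prod=4 -> inv=[4 6 13]
Step 2: demand=2,sold=2 ship[1->2]=5 ship[0->1]=4 prod=4 -> inv=[4 5 16]
Step 3: demand=2,sold=2 ship[1->2]=5 ship[0->1]=4 prod=4 -> inv=[4 4 19]
Step 4: demand=2,sold=2 ship[1->2]=4 ship[0->1]=4 prod=4 -> inv=[4 4 21]
Step 5: demand=2,sold=2 ship[1->2]=4 ship[0->1]=4 prod=4 -> inv=[4 4 23]
Step 6: demand=2,sold=2 ship[1->2]=4 ship[0->1]=4 prod=4 -> inv=[4 4 25]
Step 7: demand=2,sold=2 ship[1->2]=4 ship[0->1]=4 prod=4 -> inv=[4 4 27]
Step 8: demand=2,sold=2 ship[1->2]=4 ship[0->1]=4 prod=4 -> inv=[4 4 29]

4 4 29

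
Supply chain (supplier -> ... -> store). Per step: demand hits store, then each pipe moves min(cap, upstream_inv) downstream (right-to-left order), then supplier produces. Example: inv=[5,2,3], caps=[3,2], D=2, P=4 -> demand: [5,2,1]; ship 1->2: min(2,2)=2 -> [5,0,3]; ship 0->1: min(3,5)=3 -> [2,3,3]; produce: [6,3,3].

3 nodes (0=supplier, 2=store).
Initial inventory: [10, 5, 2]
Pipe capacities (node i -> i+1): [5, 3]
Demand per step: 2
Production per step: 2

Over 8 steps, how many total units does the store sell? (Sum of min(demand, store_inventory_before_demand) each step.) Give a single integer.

Step 1: sold=2 (running total=2) -> [7 7 3]
Step 2: sold=2 (running total=4) -> [4 9 4]
Step 3: sold=2 (running total=6) -> [2 10 5]
Step 4: sold=2 (running total=8) -> [2 9 6]
Step 5: sold=2 (running total=10) -> [2 8 7]
Step 6: sold=2 (running total=12) -> [2 7 8]
Step 7: sold=2 (running total=14) -> [2 6 9]
Step 8: sold=2 (running total=16) -> [2 5 10]

Answer: 16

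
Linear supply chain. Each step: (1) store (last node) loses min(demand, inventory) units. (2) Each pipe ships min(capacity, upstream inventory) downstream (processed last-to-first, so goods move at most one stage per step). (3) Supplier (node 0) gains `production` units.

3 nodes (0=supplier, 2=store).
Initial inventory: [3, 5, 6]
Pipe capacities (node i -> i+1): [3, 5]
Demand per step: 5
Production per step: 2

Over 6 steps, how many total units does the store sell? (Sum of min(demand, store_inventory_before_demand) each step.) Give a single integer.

Answer: 20

Derivation:
Step 1: sold=5 (running total=5) -> [2 3 6]
Step 2: sold=5 (running total=10) -> [2 2 4]
Step 3: sold=4 (running total=14) -> [2 2 2]
Step 4: sold=2 (running total=16) -> [2 2 2]
Step 5: sold=2 (running total=18) -> [2 2 2]
Step 6: sold=2 (running total=20) -> [2 2 2]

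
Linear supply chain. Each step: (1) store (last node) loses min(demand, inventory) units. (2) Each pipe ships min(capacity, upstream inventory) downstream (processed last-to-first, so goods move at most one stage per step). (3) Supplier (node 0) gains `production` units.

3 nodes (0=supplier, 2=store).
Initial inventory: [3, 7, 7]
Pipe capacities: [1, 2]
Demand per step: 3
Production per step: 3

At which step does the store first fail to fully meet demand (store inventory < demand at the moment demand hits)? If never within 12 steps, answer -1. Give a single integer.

Step 1: demand=3,sold=3 ship[1->2]=2 ship[0->1]=1 prod=3 -> [5 6 6]
Step 2: demand=3,sold=3 ship[1->2]=2 ship[0->1]=1 prod=3 -> [7 5 5]
Step 3: demand=3,sold=3 ship[1->2]=2 ship[0->1]=1 prod=3 -> [9 4 4]
Step 4: demand=3,sold=3 ship[1->2]=2 ship[0->1]=1 prod=3 -> [11 3 3]
Step 5: demand=3,sold=3 ship[1->2]=2 ship[0->1]=1 prod=3 -> [13 2 2]
Step 6: demand=3,sold=2 ship[1->2]=2 ship[0->1]=1 prod=3 -> [15 1 2]
Step 7: demand=3,sold=2 ship[1->2]=1 ship[0->1]=1 prod=3 -> [17 1 1]
Step 8: demand=3,sold=1 ship[1->2]=1 ship[0->1]=1 prod=3 -> [19 1 1]
Step 9: demand=3,sold=1 ship[1->2]=1 ship[0->1]=1 prod=3 -> [21 1 1]
Step 10: demand=3,sold=1 ship[1->2]=1 ship[0->1]=1 prod=3 -> [23 1 1]
Step 11: demand=3,sold=1 ship[1->2]=1 ship[0->1]=1 prod=3 -> [25 1 1]
Step 12: demand=3,sold=1 ship[1->2]=1 ship[0->1]=1 prod=3 -> [27 1 1]
First stockout at step 6

6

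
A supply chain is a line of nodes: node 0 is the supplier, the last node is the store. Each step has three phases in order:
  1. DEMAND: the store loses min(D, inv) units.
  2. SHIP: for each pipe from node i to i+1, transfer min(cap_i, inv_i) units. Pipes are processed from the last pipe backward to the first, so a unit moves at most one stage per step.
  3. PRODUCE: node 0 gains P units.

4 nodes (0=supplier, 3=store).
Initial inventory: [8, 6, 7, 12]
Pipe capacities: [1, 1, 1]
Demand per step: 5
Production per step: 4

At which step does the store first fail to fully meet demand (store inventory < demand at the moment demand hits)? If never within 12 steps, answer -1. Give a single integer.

Step 1: demand=5,sold=5 ship[2->3]=1 ship[1->2]=1 ship[0->1]=1 prod=4 -> [11 6 7 8]
Step 2: demand=5,sold=5 ship[2->3]=1 ship[1->2]=1 ship[0->1]=1 prod=4 -> [14 6 7 4]
Step 3: demand=5,sold=4 ship[2->3]=1 ship[1->2]=1 ship[0->1]=1 prod=4 -> [17 6 7 1]
Step 4: demand=5,sold=1 ship[2->3]=1 ship[1->2]=1 ship[0->1]=1 prod=4 -> [20 6 7 1]
Step 5: demand=5,sold=1 ship[2->3]=1 ship[1->2]=1 ship[0->1]=1 prod=4 -> [23 6 7 1]
Step 6: demand=5,sold=1 ship[2->3]=1 ship[1->2]=1 ship[0->1]=1 prod=4 -> [26 6 7 1]
Step 7: demand=5,sold=1 ship[2->3]=1 ship[1->2]=1 ship[0->1]=1 prod=4 -> [29 6 7 1]
Step 8: demand=5,sold=1 ship[2->3]=1 ship[1->2]=1 ship[0->1]=1 prod=4 -> [32 6 7 1]
Step 9: demand=5,sold=1 ship[2->3]=1 ship[1->2]=1 ship[0->1]=1 prod=4 -> [35 6 7 1]
Step 10: demand=5,sold=1 ship[2->3]=1 ship[1->2]=1 ship[0->1]=1 prod=4 -> [38 6 7 1]
Step 11: demand=5,sold=1 ship[2->3]=1 ship[1->2]=1 ship[0->1]=1 prod=4 -> [41 6 7 1]
Step 12: demand=5,sold=1 ship[2->3]=1 ship[1->2]=1 ship[0->1]=1 prod=4 -> [44 6 7 1]
First stockout at step 3

3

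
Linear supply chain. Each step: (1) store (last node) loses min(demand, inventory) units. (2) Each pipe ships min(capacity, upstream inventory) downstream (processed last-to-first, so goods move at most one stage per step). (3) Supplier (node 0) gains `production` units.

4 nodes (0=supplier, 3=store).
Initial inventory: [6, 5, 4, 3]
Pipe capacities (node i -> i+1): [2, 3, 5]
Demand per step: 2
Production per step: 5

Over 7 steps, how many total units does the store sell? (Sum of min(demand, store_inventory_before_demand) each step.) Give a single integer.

Step 1: sold=2 (running total=2) -> [9 4 3 5]
Step 2: sold=2 (running total=4) -> [12 3 3 6]
Step 3: sold=2 (running total=6) -> [15 2 3 7]
Step 4: sold=2 (running total=8) -> [18 2 2 8]
Step 5: sold=2 (running total=10) -> [21 2 2 8]
Step 6: sold=2 (running total=12) -> [24 2 2 8]
Step 7: sold=2 (running total=14) -> [27 2 2 8]

Answer: 14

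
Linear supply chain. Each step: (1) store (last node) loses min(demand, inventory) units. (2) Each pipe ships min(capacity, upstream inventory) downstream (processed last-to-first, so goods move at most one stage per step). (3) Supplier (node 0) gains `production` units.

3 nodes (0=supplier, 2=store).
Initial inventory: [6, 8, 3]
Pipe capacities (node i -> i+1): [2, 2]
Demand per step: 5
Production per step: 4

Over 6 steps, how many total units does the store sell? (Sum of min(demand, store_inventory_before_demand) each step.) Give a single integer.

Step 1: sold=3 (running total=3) -> [8 8 2]
Step 2: sold=2 (running total=5) -> [10 8 2]
Step 3: sold=2 (running total=7) -> [12 8 2]
Step 4: sold=2 (running total=9) -> [14 8 2]
Step 5: sold=2 (running total=11) -> [16 8 2]
Step 6: sold=2 (running total=13) -> [18 8 2]

Answer: 13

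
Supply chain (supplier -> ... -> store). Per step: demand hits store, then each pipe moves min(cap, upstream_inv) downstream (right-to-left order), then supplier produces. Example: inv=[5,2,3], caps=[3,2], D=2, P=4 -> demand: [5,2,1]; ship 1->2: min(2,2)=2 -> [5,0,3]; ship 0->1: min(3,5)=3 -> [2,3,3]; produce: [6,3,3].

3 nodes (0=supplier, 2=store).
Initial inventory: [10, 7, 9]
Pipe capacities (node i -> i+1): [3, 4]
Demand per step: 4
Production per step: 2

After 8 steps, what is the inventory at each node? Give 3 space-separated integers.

Step 1: demand=4,sold=4 ship[1->2]=4 ship[0->1]=3 prod=2 -> inv=[9 6 9]
Step 2: demand=4,sold=4 ship[1->2]=4 ship[0->1]=3 prod=2 -> inv=[8 5 9]
Step 3: demand=4,sold=4 ship[1->2]=4 ship[0->1]=3 prod=2 -> inv=[7 4 9]
Step 4: demand=4,sold=4 ship[1->2]=4 ship[0->1]=3 prod=2 -> inv=[6 3 9]
Step 5: demand=4,sold=4 ship[1->2]=3 ship[0->1]=3 prod=2 -> inv=[5 3 8]
Step 6: demand=4,sold=4 ship[1->2]=3 ship[0->1]=3 prod=2 -> inv=[4 3 7]
Step 7: demand=4,sold=4 ship[1->2]=3 ship[0->1]=3 prod=2 -> inv=[3 3 6]
Step 8: demand=4,sold=4 ship[1->2]=3 ship[0->1]=3 prod=2 -> inv=[2 3 5]

2 3 5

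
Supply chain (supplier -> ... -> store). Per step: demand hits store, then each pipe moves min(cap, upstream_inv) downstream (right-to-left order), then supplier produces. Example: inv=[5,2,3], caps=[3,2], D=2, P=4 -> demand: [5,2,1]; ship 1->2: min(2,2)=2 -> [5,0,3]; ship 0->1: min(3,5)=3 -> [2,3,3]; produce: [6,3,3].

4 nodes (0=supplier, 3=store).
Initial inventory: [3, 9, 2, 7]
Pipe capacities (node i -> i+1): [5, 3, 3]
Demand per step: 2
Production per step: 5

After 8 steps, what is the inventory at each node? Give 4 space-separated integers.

Step 1: demand=2,sold=2 ship[2->3]=2 ship[1->2]=3 ship[0->1]=3 prod=5 -> inv=[5 9 3 7]
Step 2: demand=2,sold=2 ship[2->3]=3 ship[1->2]=3 ship[0->1]=5 prod=5 -> inv=[5 11 3 8]
Step 3: demand=2,sold=2 ship[2->3]=3 ship[1->2]=3 ship[0->1]=5 prod=5 -> inv=[5 13 3 9]
Step 4: demand=2,sold=2 ship[2->3]=3 ship[1->2]=3 ship[0->1]=5 prod=5 -> inv=[5 15 3 10]
Step 5: demand=2,sold=2 ship[2->3]=3 ship[1->2]=3 ship[0->1]=5 prod=5 -> inv=[5 17 3 11]
Step 6: demand=2,sold=2 ship[2->3]=3 ship[1->2]=3 ship[0->1]=5 prod=5 -> inv=[5 19 3 12]
Step 7: demand=2,sold=2 ship[2->3]=3 ship[1->2]=3 ship[0->1]=5 prod=5 -> inv=[5 21 3 13]
Step 8: demand=2,sold=2 ship[2->3]=3 ship[1->2]=3 ship[0->1]=5 prod=5 -> inv=[5 23 3 14]

5 23 3 14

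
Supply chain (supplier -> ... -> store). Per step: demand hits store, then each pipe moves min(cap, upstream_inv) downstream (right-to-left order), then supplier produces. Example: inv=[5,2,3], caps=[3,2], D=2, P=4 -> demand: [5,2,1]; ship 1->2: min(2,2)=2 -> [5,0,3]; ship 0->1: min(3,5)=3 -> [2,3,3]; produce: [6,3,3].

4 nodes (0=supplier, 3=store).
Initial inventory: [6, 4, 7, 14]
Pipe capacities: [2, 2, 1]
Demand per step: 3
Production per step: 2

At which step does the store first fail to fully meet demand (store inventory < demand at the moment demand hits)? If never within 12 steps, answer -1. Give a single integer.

Step 1: demand=3,sold=3 ship[2->3]=1 ship[1->2]=2 ship[0->1]=2 prod=2 -> [6 4 8 12]
Step 2: demand=3,sold=3 ship[2->3]=1 ship[1->2]=2 ship[0->1]=2 prod=2 -> [6 4 9 10]
Step 3: demand=3,sold=3 ship[2->3]=1 ship[1->2]=2 ship[0->1]=2 prod=2 -> [6 4 10 8]
Step 4: demand=3,sold=3 ship[2->3]=1 ship[1->2]=2 ship[0->1]=2 prod=2 -> [6 4 11 6]
Step 5: demand=3,sold=3 ship[2->3]=1 ship[1->2]=2 ship[0->1]=2 prod=2 -> [6 4 12 4]
Step 6: demand=3,sold=3 ship[2->3]=1 ship[1->2]=2 ship[0->1]=2 prod=2 -> [6 4 13 2]
Step 7: demand=3,sold=2 ship[2->3]=1 ship[1->2]=2 ship[0->1]=2 prod=2 -> [6 4 14 1]
Step 8: demand=3,sold=1 ship[2->3]=1 ship[1->2]=2 ship[0->1]=2 prod=2 -> [6 4 15 1]
Step 9: demand=3,sold=1 ship[2->3]=1 ship[1->2]=2 ship[0->1]=2 prod=2 -> [6 4 16 1]
Step 10: demand=3,sold=1 ship[2->3]=1 ship[1->2]=2 ship[0->1]=2 prod=2 -> [6 4 17 1]
Step 11: demand=3,sold=1 ship[2->3]=1 ship[1->2]=2 ship[0->1]=2 prod=2 -> [6 4 18 1]
Step 12: demand=3,sold=1 ship[2->3]=1 ship[1->2]=2 ship[0->1]=2 prod=2 -> [6 4 19 1]
First stockout at step 7

7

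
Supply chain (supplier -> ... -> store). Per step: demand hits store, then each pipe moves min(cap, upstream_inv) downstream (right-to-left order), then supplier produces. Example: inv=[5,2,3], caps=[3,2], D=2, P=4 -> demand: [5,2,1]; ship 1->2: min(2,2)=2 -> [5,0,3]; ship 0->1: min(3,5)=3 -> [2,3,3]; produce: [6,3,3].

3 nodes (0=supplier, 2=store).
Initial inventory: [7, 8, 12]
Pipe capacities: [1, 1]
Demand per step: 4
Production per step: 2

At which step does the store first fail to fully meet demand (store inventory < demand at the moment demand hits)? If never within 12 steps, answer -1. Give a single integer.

Step 1: demand=4,sold=4 ship[1->2]=1 ship[0->1]=1 prod=2 -> [8 8 9]
Step 2: demand=4,sold=4 ship[1->2]=1 ship[0->1]=1 prod=2 -> [9 8 6]
Step 3: demand=4,sold=4 ship[1->2]=1 ship[0->1]=1 prod=2 -> [10 8 3]
Step 4: demand=4,sold=3 ship[1->2]=1 ship[0->1]=1 prod=2 -> [11 8 1]
Step 5: demand=4,sold=1 ship[1->2]=1 ship[0->1]=1 prod=2 -> [12 8 1]
Step 6: demand=4,sold=1 ship[1->2]=1 ship[0->1]=1 prod=2 -> [13 8 1]
Step 7: demand=4,sold=1 ship[1->2]=1 ship[0->1]=1 prod=2 -> [14 8 1]
Step 8: demand=4,sold=1 ship[1->2]=1 ship[0->1]=1 prod=2 -> [15 8 1]
Step 9: demand=4,sold=1 ship[1->2]=1 ship[0->1]=1 prod=2 -> [16 8 1]
Step 10: demand=4,sold=1 ship[1->2]=1 ship[0->1]=1 prod=2 -> [17 8 1]
Step 11: demand=4,sold=1 ship[1->2]=1 ship[0->1]=1 prod=2 -> [18 8 1]
Step 12: demand=4,sold=1 ship[1->2]=1 ship[0->1]=1 prod=2 -> [19 8 1]
First stockout at step 4

4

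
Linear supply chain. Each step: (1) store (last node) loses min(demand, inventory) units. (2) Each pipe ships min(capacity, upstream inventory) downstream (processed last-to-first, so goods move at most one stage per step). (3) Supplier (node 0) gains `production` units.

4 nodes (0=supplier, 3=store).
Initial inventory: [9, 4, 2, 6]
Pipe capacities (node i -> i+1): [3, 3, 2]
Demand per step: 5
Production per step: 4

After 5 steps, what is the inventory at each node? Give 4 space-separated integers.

Step 1: demand=5,sold=5 ship[2->3]=2 ship[1->2]=3 ship[0->1]=3 prod=4 -> inv=[10 4 3 3]
Step 2: demand=5,sold=3 ship[2->3]=2 ship[1->2]=3 ship[0->1]=3 prod=4 -> inv=[11 4 4 2]
Step 3: demand=5,sold=2 ship[2->3]=2 ship[1->2]=3 ship[0->1]=3 prod=4 -> inv=[12 4 5 2]
Step 4: demand=5,sold=2 ship[2->3]=2 ship[1->2]=3 ship[0->1]=3 prod=4 -> inv=[13 4 6 2]
Step 5: demand=5,sold=2 ship[2->3]=2 ship[1->2]=3 ship[0->1]=3 prod=4 -> inv=[14 4 7 2]

14 4 7 2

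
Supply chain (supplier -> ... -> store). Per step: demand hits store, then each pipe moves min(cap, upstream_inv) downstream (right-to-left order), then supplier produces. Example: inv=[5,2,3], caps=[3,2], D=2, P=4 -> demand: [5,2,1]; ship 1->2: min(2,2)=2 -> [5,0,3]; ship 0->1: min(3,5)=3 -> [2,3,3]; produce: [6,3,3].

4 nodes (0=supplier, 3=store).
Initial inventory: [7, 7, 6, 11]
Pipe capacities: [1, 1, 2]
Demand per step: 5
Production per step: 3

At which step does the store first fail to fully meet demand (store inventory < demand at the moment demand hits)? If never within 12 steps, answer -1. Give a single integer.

Step 1: demand=5,sold=5 ship[2->3]=2 ship[1->2]=1 ship[0->1]=1 prod=3 -> [9 7 5 8]
Step 2: demand=5,sold=5 ship[2->3]=2 ship[1->2]=1 ship[0->1]=1 prod=3 -> [11 7 4 5]
Step 3: demand=5,sold=5 ship[2->3]=2 ship[1->2]=1 ship[0->1]=1 prod=3 -> [13 7 3 2]
Step 4: demand=5,sold=2 ship[2->3]=2 ship[1->2]=1 ship[0->1]=1 prod=3 -> [15 7 2 2]
Step 5: demand=5,sold=2 ship[2->3]=2 ship[1->2]=1 ship[0->1]=1 prod=3 -> [17 7 1 2]
Step 6: demand=5,sold=2 ship[2->3]=1 ship[1->2]=1 ship[0->1]=1 prod=3 -> [19 7 1 1]
Step 7: demand=5,sold=1 ship[2->3]=1 ship[1->2]=1 ship[0->1]=1 prod=3 -> [21 7 1 1]
Step 8: demand=5,sold=1 ship[2->3]=1 ship[1->2]=1 ship[0->1]=1 prod=3 -> [23 7 1 1]
Step 9: demand=5,sold=1 ship[2->3]=1 ship[1->2]=1 ship[0->1]=1 prod=3 -> [25 7 1 1]
Step 10: demand=5,sold=1 ship[2->3]=1 ship[1->2]=1 ship[0->1]=1 prod=3 -> [27 7 1 1]
Step 11: demand=5,sold=1 ship[2->3]=1 ship[1->2]=1 ship[0->1]=1 prod=3 -> [29 7 1 1]
Step 12: demand=5,sold=1 ship[2->3]=1 ship[1->2]=1 ship[0->1]=1 prod=3 -> [31 7 1 1]
First stockout at step 4

4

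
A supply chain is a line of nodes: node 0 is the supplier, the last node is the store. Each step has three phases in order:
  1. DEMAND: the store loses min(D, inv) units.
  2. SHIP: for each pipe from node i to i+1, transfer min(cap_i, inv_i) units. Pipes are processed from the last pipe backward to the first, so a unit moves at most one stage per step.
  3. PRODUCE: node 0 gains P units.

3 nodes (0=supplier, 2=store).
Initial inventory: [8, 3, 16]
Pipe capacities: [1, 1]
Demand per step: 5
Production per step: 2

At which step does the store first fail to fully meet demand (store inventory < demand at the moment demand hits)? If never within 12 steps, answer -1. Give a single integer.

Step 1: demand=5,sold=5 ship[1->2]=1 ship[0->1]=1 prod=2 -> [9 3 12]
Step 2: demand=5,sold=5 ship[1->2]=1 ship[0->1]=1 prod=2 -> [10 3 8]
Step 3: demand=5,sold=5 ship[1->2]=1 ship[0->1]=1 prod=2 -> [11 3 4]
Step 4: demand=5,sold=4 ship[1->2]=1 ship[0->1]=1 prod=2 -> [12 3 1]
Step 5: demand=5,sold=1 ship[1->2]=1 ship[0->1]=1 prod=2 -> [13 3 1]
Step 6: demand=5,sold=1 ship[1->2]=1 ship[0->1]=1 prod=2 -> [14 3 1]
Step 7: demand=5,sold=1 ship[1->2]=1 ship[0->1]=1 prod=2 -> [15 3 1]
Step 8: demand=5,sold=1 ship[1->2]=1 ship[0->1]=1 prod=2 -> [16 3 1]
Step 9: demand=5,sold=1 ship[1->2]=1 ship[0->1]=1 prod=2 -> [17 3 1]
Step 10: demand=5,sold=1 ship[1->2]=1 ship[0->1]=1 prod=2 -> [18 3 1]
Step 11: demand=5,sold=1 ship[1->2]=1 ship[0->1]=1 prod=2 -> [19 3 1]
Step 12: demand=5,sold=1 ship[1->2]=1 ship[0->1]=1 prod=2 -> [20 3 1]
First stockout at step 4

4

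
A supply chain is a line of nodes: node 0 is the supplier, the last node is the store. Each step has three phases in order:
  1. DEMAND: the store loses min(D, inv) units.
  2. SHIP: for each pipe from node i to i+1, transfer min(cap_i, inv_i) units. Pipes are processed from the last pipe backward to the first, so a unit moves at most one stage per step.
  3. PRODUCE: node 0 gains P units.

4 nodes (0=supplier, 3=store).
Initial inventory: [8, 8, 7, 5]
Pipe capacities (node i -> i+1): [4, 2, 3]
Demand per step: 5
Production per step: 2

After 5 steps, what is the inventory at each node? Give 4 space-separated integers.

Step 1: demand=5,sold=5 ship[2->3]=3 ship[1->2]=2 ship[0->1]=4 prod=2 -> inv=[6 10 6 3]
Step 2: demand=5,sold=3 ship[2->3]=3 ship[1->2]=2 ship[0->1]=4 prod=2 -> inv=[4 12 5 3]
Step 3: demand=5,sold=3 ship[2->3]=3 ship[1->2]=2 ship[0->1]=4 prod=2 -> inv=[2 14 4 3]
Step 4: demand=5,sold=3 ship[2->3]=3 ship[1->2]=2 ship[0->1]=2 prod=2 -> inv=[2 14 3 3]
Step 5: demand=5,sold=3 ship[2->3]=3 ship[1->2]=2 ship[0->1]=2 prod=2 -> inv=[2 14 2 3]

2 14 2 3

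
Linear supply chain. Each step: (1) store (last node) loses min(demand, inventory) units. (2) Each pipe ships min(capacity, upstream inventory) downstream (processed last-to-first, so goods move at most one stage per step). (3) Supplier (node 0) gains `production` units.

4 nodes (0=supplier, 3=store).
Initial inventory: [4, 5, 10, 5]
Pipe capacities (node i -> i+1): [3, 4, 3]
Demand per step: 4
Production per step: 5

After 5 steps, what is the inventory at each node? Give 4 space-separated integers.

Step 1: demand=4,sold=4 ship[2->3]=3 ship[1->2]=4 ship[0->1]=3 prod=5 -> inv=[6 4 11 4]
Step 2: demand=4,sold=4 ship[2->3]=3 ship[1->2]=4 ship[0->1]=3 prod=5 -> inv=[8 3 12 3]
Step 3: demand=4,sold=3 ship[2->3]=3 ship[1->2]=3 ship[0->1]=3 prod=5 -> inv=[10 3 12 3]
Step 4: demand=4,sold=3 ship[2->3]=3 ship[1->2]=3 ship[0->1]=3 prod=5 -> inv=[12 3 12 3]
Step 5: demand=4,sold=3 ship[2->3]=3 ship[1->2]=3 ship[0->1]=3 prod=5 -> inv=[14 3 12 3]

14 3 12 3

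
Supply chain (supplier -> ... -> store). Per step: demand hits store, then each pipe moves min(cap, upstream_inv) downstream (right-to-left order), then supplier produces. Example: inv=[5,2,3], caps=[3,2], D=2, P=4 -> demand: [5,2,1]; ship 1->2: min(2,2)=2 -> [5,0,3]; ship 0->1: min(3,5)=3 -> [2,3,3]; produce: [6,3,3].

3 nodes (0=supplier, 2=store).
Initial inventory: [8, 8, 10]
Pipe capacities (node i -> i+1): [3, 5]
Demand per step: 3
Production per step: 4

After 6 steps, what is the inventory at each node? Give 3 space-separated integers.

Step 1: demand=3,sold=3 ship[1->2]=5 ship[0->1]=3 prod=4 -> inv=[9 6 12]
Step 2: demand=3,sold=3 ship[1->2]=5 ship[0->1]=3 prod=4 -> inv=[10 4 14]
Step 3: demand=3,sold=3 ship[1->2]=4 ship[0->1]=3 prod=4 -> inv=[11 3 15]
Step 4: demand=3,sold=3 ship[1->2]=3 ship[0->1]=3 prod=4 -> inv=[12 3 15]
Step 5: demand=3,sold=3 ship[1->2]=3 ship[0->1]=3 prod=4 -> inv=[13 3 15]
Step 6: demand=3,sold=3 ship[1->2]=3 ship[0->1]=3 prod=4 -> inv=[14 3 15]

14 3 15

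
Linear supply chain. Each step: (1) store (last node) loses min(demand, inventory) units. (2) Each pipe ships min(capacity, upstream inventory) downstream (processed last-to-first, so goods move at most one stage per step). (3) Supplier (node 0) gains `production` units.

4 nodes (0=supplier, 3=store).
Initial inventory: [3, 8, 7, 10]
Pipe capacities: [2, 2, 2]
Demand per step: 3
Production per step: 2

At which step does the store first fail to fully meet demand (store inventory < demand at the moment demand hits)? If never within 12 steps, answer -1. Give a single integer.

Step 1: demand=3,sold=3 ship[2->3]=2 ship[1->2]=2 ship[0->1]=2 prod=2 -> [3 8 7 9]
Step 2: demand=3,sold=3 ship[2->3]=2 ship[1->2]=2 ship[0->1]=2 prod=2 -> [3 8 7 8]
Step 3: demand=3,sold=3 ship[2->3]=2 ship[1->2]=2 ship[0->1]=2 prod=2 -> [3 8 7 7]
Step 4: demand=3,sold=3 ship[2->3]=2 ship[1->2]=2 ship[0->1]=2 prod=2 -> [3 8 7 6]
Step 5: demand=3,sold=3 ship[2->3]=2 ship[1->2]=2 ship[0->1]=2 prod=2 -> [3 8 7 5]
Step 6: demand=3,sold=3 ship[2->3]=2 ship[1->2]=2 ship[0->1]=2 prod=2 -> [3 8 7 4]
Step 7: demand=3,sold=3 ship[2->3]=2 ship[1->2]=2 ship[0->1]=2 prod=2 -> [3 8 7 3]
Step 8: demand=3,sold=3 ship[2->3]=2 ship[1->2]=2 ship[0->1]=2 prod=2 -> [3 8 7 2]
Step 9: demand=3,sold=2 ship[2->3]=2 ship[1->2]=2 ship[0->1]=2 prod=2 -> [3 8 7 2]
Step 10: demand=3,sold=2 ship[2->3]=2 ship[1->2]=2 ship[0->1]=2 prod=2 -> [3 8 7 2]
Step 11: demand=3,sold=2 ship[2->3]=2 ship[1->2]=2 ship[0->1]=2 prod=2 -> [3 8 7 2]
Step 12: demand=3,sold=2 ship[2->3]=2 ship[1->2]=2 ship[0->1]=2 prod=2 -> [3 8 7 2]
First stockout at step 9

9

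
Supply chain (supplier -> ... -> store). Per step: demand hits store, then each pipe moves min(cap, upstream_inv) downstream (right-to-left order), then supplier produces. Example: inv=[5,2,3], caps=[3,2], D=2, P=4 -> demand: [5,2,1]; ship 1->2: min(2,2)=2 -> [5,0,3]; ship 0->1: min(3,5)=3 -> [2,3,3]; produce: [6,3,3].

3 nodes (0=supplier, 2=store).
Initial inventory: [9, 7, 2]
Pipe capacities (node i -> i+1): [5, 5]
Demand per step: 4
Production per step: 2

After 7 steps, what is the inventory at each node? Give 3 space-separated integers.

Step 1: demand=4,sold=2 ship[1->2]=5 ship[0->1]=5 prod=2 -> inv=[6 7 5]
Step 2: demand=4,sold=4 ship[1->2]=5 ship[0->1]=5 prod=2 -> inv=[3 7 6]
Step 3: demand=4,sold=4 ship[1->2]=5 ship[0->1]=3 prod=2 -> inv=[2 5 7]
Step 4: demand=4,sold=4 ship[1->2]=5 ship[0->1]=2 prod=2 -> inv=[2 2 8]
Step 5: demand=4,sold=4 ship[1->2]=2 ship[0->1]=2 prod=2 -> inv=[2 2 6]
Step 6: demand=4,sold=4 ship[1->2]=2 ship[0->1]=2 prod=2 -> inv=[2 2 4]
Step 7: demand=4,sold=4 ship[1->2]=2 ship[0->1]=2 prod=2 -> inv=[2 2 2]

2 2 2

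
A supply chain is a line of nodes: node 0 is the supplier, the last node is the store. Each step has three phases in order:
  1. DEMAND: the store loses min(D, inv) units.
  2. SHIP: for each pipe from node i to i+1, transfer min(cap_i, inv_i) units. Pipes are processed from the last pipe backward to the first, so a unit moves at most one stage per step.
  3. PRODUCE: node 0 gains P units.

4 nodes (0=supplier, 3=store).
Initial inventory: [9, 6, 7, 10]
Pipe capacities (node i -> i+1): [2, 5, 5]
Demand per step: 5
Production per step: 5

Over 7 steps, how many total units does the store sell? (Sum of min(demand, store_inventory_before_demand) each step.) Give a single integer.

Step 1: sold=5 (running total=5) -> [12 3 7 10]
Step 2: sold=5 (running total=10) -> [15 2 5 10]
Step 3: sold=5 (running total=15) -> [18 2 2 10]
Step 4: sold=5 (running total=20) -> [21 2 2 7]
Step 5: sold=5 (running total=25) -> [24 2 2 4]
Step 6: sold=4 (running total=29) -> [27 2 2 2]
Step 7: sold=2 (running total=31) -> [30 2 2 2]

Answer: 31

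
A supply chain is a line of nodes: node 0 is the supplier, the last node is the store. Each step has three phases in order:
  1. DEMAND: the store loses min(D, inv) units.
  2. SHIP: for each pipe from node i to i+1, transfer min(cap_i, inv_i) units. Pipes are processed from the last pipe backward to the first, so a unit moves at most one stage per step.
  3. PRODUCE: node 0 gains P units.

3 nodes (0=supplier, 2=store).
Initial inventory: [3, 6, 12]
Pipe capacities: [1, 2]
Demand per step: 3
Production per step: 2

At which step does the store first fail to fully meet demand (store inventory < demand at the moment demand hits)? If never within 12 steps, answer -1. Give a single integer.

Step 1: demand=3,sold=3 ship[1->2]=2 ship[0->1]=1 prod=2 -> [4 5 11]
Step 2: demand=3,sold=3 ship[1->2]=2 ship[0->1]=1 prod=2 -> [5 4 10]
Step 3: demand=3,sold=3 ship[1->2]=2 ship[0->1]=1 prod=2 -> [6 3 9]
Step 4: demand=3,sold=3 ship[1->2]=2 ship[0->1]=1 prod=2 -> [7 2 8]
Step 5: demand=3,sold=3 ship[1->2]=2 ship[0->1]=1 prod=2 -> [8 1 7]
Step 6: demand=3,sold=3 ship[1->2]=1 ship[0->1]=1 prod=2 -> [9 1 5]
Step 7: demand=3,sold=3 ship[1->2]=1 ship[0->1]=1 prod=2 -> [10 1 3]
Step 8: demand=3,sold=3 ship[1->2]=1 ship[0->1]=1 prod=2 -> [11 1 1]
Step 9: demand=3,sold=1 ship[1->2]=1 ship[0->1]=1 prod=2 -> [12 1 1]
Step 10: demand=3,sold=1 ship[1->2]=1 ship[0->1]=1 prod=2 -> [13 1 1]
Step 11: demand=3,sold=1 ship[1->2]=1 ship[0->1]=1 prod=2 -> [14 1 1]
Step 12: demand=3,sold=1 ship[1->2]=1 ship[0->1]=1 prod=2 -> [15 1 1]
First stockout at step 9

9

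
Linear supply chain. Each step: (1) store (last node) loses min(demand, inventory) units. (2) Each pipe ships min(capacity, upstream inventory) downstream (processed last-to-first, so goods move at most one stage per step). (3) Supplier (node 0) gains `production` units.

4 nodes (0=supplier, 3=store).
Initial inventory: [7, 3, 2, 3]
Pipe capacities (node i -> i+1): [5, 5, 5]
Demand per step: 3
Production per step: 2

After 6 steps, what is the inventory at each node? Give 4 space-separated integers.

Step 1: demand=3,sold=3 ship[2->3]=2 ship[1->2]=3 ship[0->1]=5 prod=2 -> inv=[4 5 3 2]
Step 2: demand=3,sold=2 ship[2->3]=3 ship[1->2]=5 ship[0->1]=4 prod=2 -> inv=[2 4 5 3]
Step 3: demand=3,sold=3 ship[2->3]=5 ship[1->2]=4 ship[0->1]=2 prod=2 -> inv=[2 2 4 5]
Step 4: demand=3,sold=3 ship[2->3]=4 ship[1->2]=2 ship[0->1]=2 prod=2 -> inv=[2 2 2 6]
Step 5: demand=3,sold=3 ship[2->3]=2 ship[1->2]=2 ship[0->1]=2 prod=2 -> inv=[2 2 2 5]
Step 6: demand=3,sold=3 ship[2->3]=2 ship[1->2]=2 ship[0->1]=2 prod=2 -> inv=[2 2 2 4]

2 2 2 4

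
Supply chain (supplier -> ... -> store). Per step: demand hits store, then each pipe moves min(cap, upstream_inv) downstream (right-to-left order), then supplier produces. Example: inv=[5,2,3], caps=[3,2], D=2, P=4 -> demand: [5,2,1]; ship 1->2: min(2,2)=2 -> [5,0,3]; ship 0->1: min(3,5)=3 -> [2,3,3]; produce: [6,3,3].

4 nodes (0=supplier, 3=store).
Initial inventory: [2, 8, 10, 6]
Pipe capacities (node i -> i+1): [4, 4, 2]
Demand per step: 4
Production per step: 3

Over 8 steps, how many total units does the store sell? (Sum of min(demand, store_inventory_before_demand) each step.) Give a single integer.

Step 1: sold=4 (running total=4) -> [3 6 12 4]
Step 2: sold=4 (running total=8) -> [3 5 14 2]
Step 3: sold=2 (running total=10) -> [3 4 16 2]
Step 4: sold=2 (running total=12) -> [3 3 18 2]
Step 5: sold=2 (running total=14) -> [3 3 19 2]
Step 6: sold=2 (running total=16) -> [3 3 20 2]
Step 7: sold=2 (running total=18) -> [3 3 21 2]
Step 8: sold=2 (running total=20) -> [3 3 22 2]

Answer: 20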